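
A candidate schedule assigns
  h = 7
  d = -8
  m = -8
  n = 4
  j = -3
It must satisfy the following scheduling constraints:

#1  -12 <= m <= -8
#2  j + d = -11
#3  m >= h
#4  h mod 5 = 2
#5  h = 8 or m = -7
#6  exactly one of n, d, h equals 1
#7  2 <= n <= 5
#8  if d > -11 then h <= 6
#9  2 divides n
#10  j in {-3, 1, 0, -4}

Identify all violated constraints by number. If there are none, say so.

Constraints 3, 5, 6, and 8 are violated.

#1 m = -8 lies in [-12, -8] — satisfied.
#2 j + d = -3 + (-8) = -11 — satisfied.
#3 m = -8, h = 7; -8 < 7 (want ≥) — violated.
#4 7 mod 5 = 2 — satisfied.
#5 h = 7 ≠ 8 and m = -8 ≠ -7; both disjuncts false — violated.
#6 n=4, d=-8, h=7; 0 of them equal 1, not exactly one — violated.
#7 n = 4 lies in [2, 5] — satisfied.
#8 d = -8 > -11, so we need h ≤ 6; but h = 7 > 6 — violated.
#9 4 / 2 = 2, so 2 divides 4 — satisfied.
#10 j = -3 is in {-3, 1, 0, -4} — satisfied.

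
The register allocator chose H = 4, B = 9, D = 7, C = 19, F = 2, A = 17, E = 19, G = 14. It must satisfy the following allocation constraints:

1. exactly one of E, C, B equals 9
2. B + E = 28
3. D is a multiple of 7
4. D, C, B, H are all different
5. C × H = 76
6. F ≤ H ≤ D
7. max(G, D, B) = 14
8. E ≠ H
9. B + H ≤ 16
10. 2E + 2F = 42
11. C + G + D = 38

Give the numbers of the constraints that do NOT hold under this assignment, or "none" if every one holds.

Constraint 11 does not hold.

1. E=19, C=19, B=9; 1 of them equals 9 — OK.
2. B + E = 9 + 19 = 28 — OK.
3. 7 / 7 = 1, so 7 divides 7 — OK.
4. values 7, 19, 9, 4 are pairwise distinct — OK.
5. C × H = 19 × 4 = 76 — OK.
6. values 2 ≤ 4 ≤ 7 — OK.
7. max(14, 7, 9) = 14 — OK.
8. E = 19, H = 4; distinct — OK.
9. B + H = 9 + 4 = 13; 13 ≤ 16 — OK.
10. 2E + 2F = 2(19) + 2(2) = 42 — OK.
11. C + G + D = 19 + 14 + 7 = 40, not 38 — violated.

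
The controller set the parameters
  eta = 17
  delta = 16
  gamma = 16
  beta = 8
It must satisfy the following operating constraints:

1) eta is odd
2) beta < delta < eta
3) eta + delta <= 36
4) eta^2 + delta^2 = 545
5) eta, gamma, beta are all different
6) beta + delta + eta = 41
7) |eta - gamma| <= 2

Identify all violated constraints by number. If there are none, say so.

The assignment satisfies every constraint.

1) eta = 17 is odd — holds.
2) values 8 < 16 < 17 — holds.
3) eta + delta = 17 + 16 = 33; 33 ≤ 36 — holds.
4) eta^2 + delta^2 = 17^2 + 16^2 = 289 + 256 = 545 — holds.
5) values 17, 16, 8 are pairwise distinct — holds.
6) beta + delta + eta = 8 + 16 + 17 = 41 — holds.
7) |17 - 16| = 1; 1 ≤ 2 — holds.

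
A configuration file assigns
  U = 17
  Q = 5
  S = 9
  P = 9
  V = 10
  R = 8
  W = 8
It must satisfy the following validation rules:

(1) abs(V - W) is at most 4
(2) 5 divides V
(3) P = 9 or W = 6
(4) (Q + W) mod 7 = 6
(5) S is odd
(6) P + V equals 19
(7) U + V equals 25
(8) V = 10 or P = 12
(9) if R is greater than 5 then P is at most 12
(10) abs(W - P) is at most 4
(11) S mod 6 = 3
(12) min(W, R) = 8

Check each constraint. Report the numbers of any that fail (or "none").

(1) abs(10 - 8) = 2; 2 ≤ 4 — satisfied.
(2) 10 / 5 = 2, so 5 divides 10 — satisfied.
(3) P = 9 = 9 (first disjunct) — satisfied.
(4) Q + W = 13; 13 mod 7 = 6 — satisfied.
(5) S = 9 is odd — satisfied.
(6) P + V = 9 + 10 = 19 — satisfied.
(7) U + V = 17 + 10 = 27, not 25 — violated.
(8) V = 10 = 10 (first disjunct) — satisfied.
(9) R = 8 > 5, so we need P ≤ 12; P = 9 ≤ 12 — satisfied.
(10) abs(8 - 9) = 1; 1 ≤ 4 — satisfied.
(11) 9 mod 6 = 3 — satisfied.
(12) min(8, 8) = 8 — satisfied.

Violated: 7.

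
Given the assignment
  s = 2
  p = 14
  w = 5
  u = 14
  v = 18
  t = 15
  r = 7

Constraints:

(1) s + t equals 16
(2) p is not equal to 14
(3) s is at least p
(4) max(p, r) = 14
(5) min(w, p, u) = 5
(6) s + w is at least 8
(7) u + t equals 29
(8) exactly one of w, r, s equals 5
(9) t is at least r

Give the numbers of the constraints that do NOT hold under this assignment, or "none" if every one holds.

The assignment fails constraints 1, 2, 3, and 6.

(1) s + t = 2 + 15 = 17, not 16  no
(2) p = 14, but 14 is required to differ  no
(3) s = 2, p = 14; 2 < 14 (want ≥)  no
(4) max(14, 7) = 14  yes
(5) min(5, 14, 14) = 5  yes
(6) s + w = 2 + 5 = 7; 7 < 8, bound 8 not met  no
(7) u + t = 14 + 15 = 29  yes
(8) w=5, r=7, s=2; 1 of them equals 5  yes
(9) t = 15, r = 7; 15 ≥ 7  yes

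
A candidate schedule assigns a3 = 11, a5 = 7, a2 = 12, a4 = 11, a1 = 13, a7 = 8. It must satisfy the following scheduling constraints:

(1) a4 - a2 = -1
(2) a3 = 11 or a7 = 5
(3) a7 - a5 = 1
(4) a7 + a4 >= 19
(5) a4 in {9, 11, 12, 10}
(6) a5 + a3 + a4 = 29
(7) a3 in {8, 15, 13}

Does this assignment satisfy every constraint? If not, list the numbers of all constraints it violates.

(1) a4 - a2 = 11 - 12 = -1 — OK.
(2) a3 = 11 = 11 (first disjunct) — OK.
(3) a7 - a5 = 8 - 7 = 1 — OK.
(4) a7 + a4 = 8 + 11 = 19; 19 ≥ 19 — OK.
(5) a4 = 11 is in {9, 11, 12, 10} — OK.
(6) a5 + a3 + a4 = 7 + 11 + 11 = 29 — OK.
(7) a3 = 11 is not in {8, 15, 13} — violated.

The assignment fails constraint 7.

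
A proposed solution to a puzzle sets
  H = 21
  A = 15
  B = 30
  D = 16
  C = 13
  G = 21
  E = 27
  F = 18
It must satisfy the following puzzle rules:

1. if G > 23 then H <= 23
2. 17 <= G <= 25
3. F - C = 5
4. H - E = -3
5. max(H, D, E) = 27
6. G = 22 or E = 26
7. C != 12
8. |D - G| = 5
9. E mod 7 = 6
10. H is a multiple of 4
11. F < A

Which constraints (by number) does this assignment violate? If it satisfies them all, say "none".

Violated: 4, 6, 10, 11.

1. G = 21, not > 23; antecedent false, conditional vacuously true  holds
2. G = 21 lies in [17, 25]  holds
3. F - C = 18 - 13 = 5  holds
4. H - E = 21 - 27 = -6, not -3  fails
5. max(21, 16, 27) = 27  holds
6. G = 21 ≠ 22 and E = 27 ≠ 26; both disjuncts false  fails
7. C = 13, and 13 ≠ 12  holds
8. |16 - 21| = 5  holds
9. 27 mod 7 = 6  holds
10. 21 = 4*5 + 1, so 4 does not divide 21  fails
11. F = 18, A = 15; 18 ≥ 15 (want <)  fails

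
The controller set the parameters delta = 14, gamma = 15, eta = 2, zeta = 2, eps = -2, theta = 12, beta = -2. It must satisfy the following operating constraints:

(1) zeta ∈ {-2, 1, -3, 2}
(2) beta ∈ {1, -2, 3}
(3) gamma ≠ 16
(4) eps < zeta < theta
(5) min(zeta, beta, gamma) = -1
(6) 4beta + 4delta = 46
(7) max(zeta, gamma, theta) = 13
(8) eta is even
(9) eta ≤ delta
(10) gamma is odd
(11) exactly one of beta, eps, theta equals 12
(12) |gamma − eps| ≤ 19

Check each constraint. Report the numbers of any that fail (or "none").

Violated: 5, 6, and 7.

(1) zeta = 2 is in {-2, 1, -3, 2}  ✔
(2) beta = -2 is in {1, -2, 3}  ✔
(3) gamma = 15, and 15 ≠ 16  ✔
(4) values -2 < 2 < 12  ✔
(5) min(2, -2, 15) = -2, not -1  ✘
(6) 4beta + 4delta = 4(-2) + 4(14) = 48, not 46  ✘
(7) max(2, 15, 12) = 15, not 13  ✘
(8) eta = 2 is even  ✔
(9) eta = 2, delta = 14; 2 ≤ 14  ✔
(10) gamma = 15 is odd  ✔
(11) beta=-2, eps=-2, theta=12; 1 of them equals 12  ✔
(12) |15 − (-2)| = 17; 17 ≤ 19  ✔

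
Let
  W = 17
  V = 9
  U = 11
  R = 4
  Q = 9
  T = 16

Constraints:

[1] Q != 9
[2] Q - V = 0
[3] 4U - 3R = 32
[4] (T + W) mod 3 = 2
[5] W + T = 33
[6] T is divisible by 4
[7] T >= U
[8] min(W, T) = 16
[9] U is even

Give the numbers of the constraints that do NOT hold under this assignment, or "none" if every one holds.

No — constraints 1, 4, and 9 are not satisfied.

[1] Q = 9, but 9 is required to differ  fails
[2] Q - V = 9 - 9 = 0  holds
[3] 4U - 3R = 4(11) - 3(4) = 32  holds
[4] T + W = 33; 33 mod 3 = 0, not 2  fails
[5] W + T = 17 + 16 = 33  holds
[6] 16 / 4 = 4, so 4 divides 16  holds
[7] T = 16, U = 11; 16 ≥ 11  holds
[8] min(17, 16) = 16  holds
[9] U = 11 is odd  fails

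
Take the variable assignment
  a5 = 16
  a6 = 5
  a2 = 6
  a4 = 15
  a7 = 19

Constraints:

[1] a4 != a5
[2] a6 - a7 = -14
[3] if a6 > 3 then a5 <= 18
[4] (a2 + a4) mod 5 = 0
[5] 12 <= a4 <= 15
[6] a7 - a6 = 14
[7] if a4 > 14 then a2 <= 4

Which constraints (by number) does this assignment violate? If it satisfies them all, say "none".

[1] a4 = 15, a5 = 16; distinct  true
[2] a6 - a7 = 5 - 19 = -14  true
[3] a6 = 5 > 3, so we need a5 ≤ 18; a5 = 16 ≤ 18  true
[4] a2 + a4 = 21; 21 mod 5 = 1, not 0  false
[5] a4 = 15 lies in [12, 15]  true
[6] a7 - a6 = 19 - 5 = 14  true
[7] a4 = 15 > 14, so we need a2 ≤ 4; but a2 = 6 > 4  false

Constraints 4 and 7 do not hold.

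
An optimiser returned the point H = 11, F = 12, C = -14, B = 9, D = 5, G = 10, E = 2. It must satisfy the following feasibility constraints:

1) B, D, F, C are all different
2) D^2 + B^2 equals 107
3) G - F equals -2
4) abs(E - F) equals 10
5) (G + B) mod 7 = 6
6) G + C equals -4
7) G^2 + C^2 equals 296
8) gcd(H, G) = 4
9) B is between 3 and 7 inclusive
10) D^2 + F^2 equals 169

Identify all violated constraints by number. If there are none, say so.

1) values 9, 5, 12, -14 are pairwise distinct — holds.
2) D^2 + B^2 = 5^2 + 9^2 = 25 + 81 = 106, not 107 — does not hold.
3) G - F = 10 - 12 = -2 — holds.
4) abs(2 - 12) = 10 — holds.
5) G + B = 19; 19 mod 7 = 5, not 6 — does not hold.
6) G + C = 10 + (-14) = -4 — holds.
7) G^2 + C^2 = 10^2 + (-14)^2 = 100 + 196 = 296 — holds.
8) gcd(11, 10) = 1, not 4 — does not hold.
9) B = 9 is outside [3, 7] — does not hold.
10) D^2 + F^2 = 5^2 + 12^2 = 25 + 144 = 169 — holds.

Constraints 2, 5, 8, 9 do not hold.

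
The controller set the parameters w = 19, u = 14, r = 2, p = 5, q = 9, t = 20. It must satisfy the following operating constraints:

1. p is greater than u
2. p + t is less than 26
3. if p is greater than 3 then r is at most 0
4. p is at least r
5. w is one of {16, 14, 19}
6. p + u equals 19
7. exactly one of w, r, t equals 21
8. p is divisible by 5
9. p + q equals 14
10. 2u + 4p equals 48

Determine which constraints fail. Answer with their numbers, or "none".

1. p = 5, u = 14; 5 ≤ 14 (want >)  no
2. p + t = 5 + 20 = 25; 25 < 26  yes
3. p = 5 > 3, so we need r ≤ 0; but r = 2 > 0  no
4. p = 5, r = 2; 5 ≥ 2  yes
5. w = 19 is in {16, 14, 19}  yes
6. p + u = 5 + 14 = 19  yes
7. w=19, r=2, t=20; 0 of them equal 21, not exactly one  no
8. 5 / 5 = 1, so 5 divides 5  yes
9. p + q = 5 + 9 = 14  yes
10. 2u + 4p = 2(14) + 4(5) = 48  yes

No — constraints 1, 3, 7 are not satisfied.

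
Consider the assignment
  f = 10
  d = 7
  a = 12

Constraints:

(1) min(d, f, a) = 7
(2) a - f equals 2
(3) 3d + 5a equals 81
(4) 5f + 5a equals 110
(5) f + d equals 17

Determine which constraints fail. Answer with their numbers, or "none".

No violations.

(1) min(7, 10, 12) = 7 — OK.
(2) a - f = 12 - 10 = 2 — OK.
(3) 3d + 5a = 3(7) + 5(12) = 81 — OK.
(4) 5f + 5a = 5(10) + 5(12) = 110 — OK.
(5) f + d = 10 + 7 = 17 — OK.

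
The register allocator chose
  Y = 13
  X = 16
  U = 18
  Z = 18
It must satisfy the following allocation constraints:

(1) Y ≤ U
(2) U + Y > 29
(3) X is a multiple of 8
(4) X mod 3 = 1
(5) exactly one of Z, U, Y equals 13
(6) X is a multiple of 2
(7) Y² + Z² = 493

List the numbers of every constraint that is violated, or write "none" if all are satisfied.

No violations.

(1) Y = 13, U = 18; 13 ≤ 18 — OK.
(2) U + Y = 18 + 13 = 31; 31 > 29 — OK.
(3) 16 / 8 = 2, so 8 divides 16 — OK.
(4) 16 mod 3 = 1 — OK.
(5) Z=18, U=18, Y=13; 1 of them equals 13 — OK.
(6) 16 / 2 = 8, so 2 divides 16 — OK.
(7) Y² + Z² = 13² + 18² = 169 + 324 = 493 — OK.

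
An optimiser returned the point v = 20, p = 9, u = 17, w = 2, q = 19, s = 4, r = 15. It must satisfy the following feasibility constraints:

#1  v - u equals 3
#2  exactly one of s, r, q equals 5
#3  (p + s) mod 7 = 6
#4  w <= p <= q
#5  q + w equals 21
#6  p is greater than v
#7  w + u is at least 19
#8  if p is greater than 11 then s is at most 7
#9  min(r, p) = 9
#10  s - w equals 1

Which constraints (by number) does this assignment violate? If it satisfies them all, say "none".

Constraints 2, 6, 10 are violated.

#1 v - u = 20 - 17 = 3 — satisfied.
#2 s=4, r=15, q=19; 0 of them equal 5, not exactly one — violated.
#3 p + s = 13; 13 mod 7 = 6 — satisfied.
#4 values 2 <= 9 <= 19 — satisfied.
#5 q + w = 19 + 2 = 21 — satisfied.
#6 p = 9, v = 20; 9 ≤ 20 (want >) — violated.
#7 w + u = 2 + 17 = 19; 19 ≥ 19 — satisfied.
#8 p = 9, not > 11; antecedent false, conditional vacuously true — satisfied.
#9 min(15, 9) = 9 — satisfied.
#10 s - w = 4 - 2 = 2, not 1 — violated.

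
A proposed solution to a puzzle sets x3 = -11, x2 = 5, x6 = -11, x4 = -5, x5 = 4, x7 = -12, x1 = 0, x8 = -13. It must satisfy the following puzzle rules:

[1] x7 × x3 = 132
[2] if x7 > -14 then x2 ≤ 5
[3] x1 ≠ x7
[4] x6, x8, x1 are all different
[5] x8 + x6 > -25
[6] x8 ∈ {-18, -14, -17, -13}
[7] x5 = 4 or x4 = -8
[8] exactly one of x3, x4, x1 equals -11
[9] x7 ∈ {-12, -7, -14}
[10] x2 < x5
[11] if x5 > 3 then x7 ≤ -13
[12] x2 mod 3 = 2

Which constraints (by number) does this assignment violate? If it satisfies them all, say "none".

[1] x7 × x3 = -12 × (-11) = 132  ✓
[2] x7 = -12 > -14, so we need x2 ≤ 5; x2 = 5 ≤ 5  ✓
[3] x1 = 0, x7 = -12; distinct  ✓
[4] values -11, -13, 0 are pairwise distinct  ✓
[5] x8 + x6 = -13 + (-11) = -24; -24 > -25  ✓
[6] x8 = -13 is in {-18, -14, -17, -13}  ✓
[7] x5 = 4 = 4 (first disjunct)  ✓
[8] x3=-11, x4=-5, x1=0; 1 of them equals -11  ✓
[9] x7 = -12 is in {-12, -7, -14}  ✓
[10] x2 = 5, x5 = 4; 5 ≥ 4 (want <)  ✗
[11] x5 = 4 > 3, so we need x7 ≤ -13; but x7 = -12 > -13  ✗
[12] 5 mod 3 = 2  ✓

Violated: 10, 11.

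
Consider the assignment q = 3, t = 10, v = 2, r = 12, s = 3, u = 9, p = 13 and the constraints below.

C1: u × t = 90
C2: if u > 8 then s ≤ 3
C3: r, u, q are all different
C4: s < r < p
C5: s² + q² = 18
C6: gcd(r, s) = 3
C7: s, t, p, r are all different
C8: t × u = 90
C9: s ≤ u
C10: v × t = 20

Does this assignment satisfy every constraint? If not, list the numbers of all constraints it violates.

C1: u × t = 9 × 10 = 90  yes
C2: u = 9 > 8, so we need s ≤ 3; s = 3 ≤ 3  yes
C3: values 12, 9, 3 are pairwise distinct  yes
C4: values 3 < 12 < 13  yes
C5: s² + q² = 3² + 3² = 9 + 9 = 18  yes
C6: gcd(12, 3) = 3  yes
C7: values 3, 10, 13, 12 are pairwise distinct  yes
C8: t × u = 10 × 9 = 90  yes
C9: s = 3, u = 9; 3 ≤ 9  yes
C10: v × t = 2 × 10 = 20  yes

All constraints are satisfied.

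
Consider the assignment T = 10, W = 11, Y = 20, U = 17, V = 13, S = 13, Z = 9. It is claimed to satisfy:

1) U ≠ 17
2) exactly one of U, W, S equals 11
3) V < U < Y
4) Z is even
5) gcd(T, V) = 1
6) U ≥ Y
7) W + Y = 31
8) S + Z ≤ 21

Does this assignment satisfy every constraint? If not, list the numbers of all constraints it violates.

1) U = 17, but 17 is required to differ — does not hold.
2) U=17, W=11, S=13; 1 of them equals 11 — holds.
3) values 13 < 17 < 20 — holds.
4) Z = 9 is odd — does not hold.
5) gcd(10, 13) = 1 — holds.
6) U = 17, Y = 20; 17 < 20 (want ≥) — does not hold.
7) W + Y = 11 + 20 = 31 — holds.
8) S + Z = 13 + 9 = 22; 22 > 21, bound 21 not met — does not hold.

Violated: 1, 4, 6, and 8.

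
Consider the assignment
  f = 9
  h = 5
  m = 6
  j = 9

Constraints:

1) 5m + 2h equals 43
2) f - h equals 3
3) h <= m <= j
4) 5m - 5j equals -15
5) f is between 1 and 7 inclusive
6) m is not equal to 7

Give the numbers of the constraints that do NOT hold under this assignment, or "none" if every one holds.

The assignment fails constraints 1, 2, and 5.

1) 5m + 2h = 5(6) + 2(5) = 40, not 43  ✘
2) f - h = 9 - 5 = 4, not 3  ✘
3) values 5 <= 6 <= 9  ✔
4) 5m - 5j = 5(6) - 5(9) = -15  ✔
5) f = 9 is outside [1, 7]  ✘
6) m = 6, and 6 ≠ 7  ✔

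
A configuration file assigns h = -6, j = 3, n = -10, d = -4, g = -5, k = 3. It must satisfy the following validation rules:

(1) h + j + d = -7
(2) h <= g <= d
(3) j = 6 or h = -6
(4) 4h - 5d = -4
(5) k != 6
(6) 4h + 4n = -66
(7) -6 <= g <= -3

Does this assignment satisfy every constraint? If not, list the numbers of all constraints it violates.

No — constraint 6 is not satisfied.

(1) h + j + d = -6 + 3 + (-4) = -7  true
(2) values -6 <= -5 <= -4  true
(3) j = 3 ≠ 6, but h = -6 = -6 (second disjunct)  true
(4) 4h - 5d = 4(-6) - 5(-4) = -4  true
(5) k = 3, and 3 ≠ 6  true
(6) 4h + 4n = 4(-6) + 4(-10) = -64, not -66  false
(7) g = -5 lies in [-6, -3]  true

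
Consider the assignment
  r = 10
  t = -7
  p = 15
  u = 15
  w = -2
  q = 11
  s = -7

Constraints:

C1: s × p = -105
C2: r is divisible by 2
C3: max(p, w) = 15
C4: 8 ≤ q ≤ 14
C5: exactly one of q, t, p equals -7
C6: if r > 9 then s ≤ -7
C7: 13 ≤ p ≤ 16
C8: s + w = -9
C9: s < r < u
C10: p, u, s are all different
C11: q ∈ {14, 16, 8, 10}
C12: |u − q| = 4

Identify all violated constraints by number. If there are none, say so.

Constraints 10 and 11 are violated.

C1: s × p = -7 × 15 = -105 — holds.
C2: 10 / 2 = 5, so 2 divides 10 — holds.
C3: max(15, -2) = 15 — holds.
C4: q = 11 lies in [8, 14] — holds.
C5: q=11, t=-7, p=15; 1 of them equals -7 — holds.
C6: r = 10 > 9, so we need s ≤ -7; s = -7 ≤ -7 — holds.
C7: p = 15 lies in [13, 16] — holds.
C8: s + w = -7 + (-2) = -9 — holds.
C9: values -7 < 10 < 15 — holds.
C10: p = u = 15, not all different — does not hold.
C11: q = 11 is not in {14, 16, 8, 10} — does not hold.
C12: |15 − 11| = 4 — holds.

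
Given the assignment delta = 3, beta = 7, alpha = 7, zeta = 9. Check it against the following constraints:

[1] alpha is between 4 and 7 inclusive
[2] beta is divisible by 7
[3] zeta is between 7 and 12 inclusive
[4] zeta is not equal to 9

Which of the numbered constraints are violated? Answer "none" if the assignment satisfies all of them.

[1] alpha = 7 lies in [4, 7]  OK
[2] 7 / 7 = 1, so 7 divides 7  OK
[3] zeta = 9 lies in [7, 12]  OK
[4] zeta = 9, but 9 is required to differ  FAIL

No — constraint 4 is not satisfied.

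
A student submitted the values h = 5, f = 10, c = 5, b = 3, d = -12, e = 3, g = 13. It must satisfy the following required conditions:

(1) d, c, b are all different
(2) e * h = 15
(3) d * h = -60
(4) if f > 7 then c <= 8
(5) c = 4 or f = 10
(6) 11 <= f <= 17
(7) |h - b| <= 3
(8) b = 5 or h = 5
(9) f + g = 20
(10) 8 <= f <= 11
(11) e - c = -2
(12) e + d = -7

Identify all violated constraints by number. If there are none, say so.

Constraints 6, 9, and 12 are violated.

(1) values -12, 5, 3 are pairwise distinct — satisfied.
(2) e * h = 3 * 5 = 15 — satisfied.
(3) d * h = -12 * 5 = -60 — satisfied.
(4) f = 10 > 7, so we need c ≤ 8; c = 5 ≤ 8 — satisfied.
(5) c = 5 ≠ 4, but f = 10 = 10 (second disjunct) — satisfied.
(6) f = 10 is outside [11, 17] — violated.
(7) |5 - 3| = 2; 2 ≤ 3 — satisfied.
(8) b = 3 ≠ 5, but h = 5 = 5 (second disjunct) — satisfied.
(9) f + g = 10 + 13 = 23, not 20 — violated.
(10) f = 10 lies in [8, 11] — satisfied.
(11) e - c = 3 - 5 = -2 — satisfied.
(12) e + d = 3 + (-12) = -9, not -7 — violated.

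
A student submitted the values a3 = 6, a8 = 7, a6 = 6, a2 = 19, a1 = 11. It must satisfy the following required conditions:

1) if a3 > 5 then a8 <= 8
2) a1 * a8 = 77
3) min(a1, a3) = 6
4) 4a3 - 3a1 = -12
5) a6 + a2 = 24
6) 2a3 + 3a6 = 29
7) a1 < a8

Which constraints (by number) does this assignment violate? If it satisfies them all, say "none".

Constraints 4, 5, 6, and 7 are violated.

1) a3 = 6 > 5, so we need a8 ≤ 8; a8 = 7 ≤ 8 — satisfied.
2) a1 * a8 = 11 * 7 = 77 — satisfied.
3) min(11, 6) = 6 — satisfied.
4) 4a3 - 3a1 = 4(6) - 3(11) = -9, not -12 — violated.
5) a6 + a2 = 6 + 19 = 25, not 24 — violated.
6) 2a3 + 3a6 = 2(6) + 3(6) = 30, not 29 — violated.
7) a1 = 11, a8 = 7; 11 ≥ 7 (want <) — violated.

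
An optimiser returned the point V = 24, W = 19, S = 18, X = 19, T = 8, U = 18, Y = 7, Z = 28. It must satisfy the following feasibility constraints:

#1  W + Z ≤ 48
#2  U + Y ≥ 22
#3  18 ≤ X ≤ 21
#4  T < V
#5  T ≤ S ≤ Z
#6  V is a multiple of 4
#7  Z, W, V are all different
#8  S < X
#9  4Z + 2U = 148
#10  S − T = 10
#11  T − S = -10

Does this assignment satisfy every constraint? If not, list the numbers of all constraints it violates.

#1 W + Z = 19 + 28 = 47; 47 ≤ 48 — holds.
#2 U + Y = 18 + 7 = 25; 25 ≥ 22 — holds.
#3 X = 19 lies in [18, 21] — holds.
#4 T = 8, V = 24; 8 < 24 — holds.
#5 values 8 ≤ 18 ≤ 28 — holds.
#6 24 / 4 = 6, so 4 divides 24 — holds.
#7 values 28, 19, 24 are pairwise distinct — holds.
#8 S = 18, X = 19; 18 < 19 — holds.
#9 4Z + 2U = 4(28) + 2(18) = 148 — holds.
#10 S − T = 18 − 8 = 10 — holds.
#11 T − S = 8 − 18 = -10 — holds.

Yes — all constraints hold.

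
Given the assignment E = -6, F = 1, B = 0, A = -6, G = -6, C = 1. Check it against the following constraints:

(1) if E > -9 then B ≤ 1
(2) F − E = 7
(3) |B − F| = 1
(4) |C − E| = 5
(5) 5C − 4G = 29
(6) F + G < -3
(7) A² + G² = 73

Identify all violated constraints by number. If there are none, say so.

(1) E = -6 > -9, so we need B ≤ 1; B = 0 ≤ 1 — satisfied.
(2) F − E = 1 − (-6) = 7 — satisfied.
(3) |0 − 1| = 1 — satisfied.
(4) |1 − (-6)| = 7, not 5 — violated.
(5) 5C − 4G = 5(1) − 4(-6) = 29 — satisfied.
(6) F + G = 1 + (-6) = -5; -5 < -3 — satisfied.
(7) A² + G² = (-6)² + (-6)² = 36 + 36 = 72, not 73 — violated.

Violated: 4 and 7.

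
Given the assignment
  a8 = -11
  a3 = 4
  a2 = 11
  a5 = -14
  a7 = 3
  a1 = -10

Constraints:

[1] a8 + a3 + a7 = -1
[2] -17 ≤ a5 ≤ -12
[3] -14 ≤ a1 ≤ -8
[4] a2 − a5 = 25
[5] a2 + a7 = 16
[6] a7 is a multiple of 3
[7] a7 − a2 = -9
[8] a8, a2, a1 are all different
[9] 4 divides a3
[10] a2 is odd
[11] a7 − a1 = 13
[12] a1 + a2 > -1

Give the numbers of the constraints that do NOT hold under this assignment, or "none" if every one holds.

Violated: 1, 5, 7.

[1] a8 + a3 + a7 = -11 + 4 + 3 = -4, not -1 — violated.
[2] a5 = -14 lies in [-17, -12] — OK.
[3] a1 = -10 lies in [-14, -8] — OK.
[4] a2 − a5 = 11 − (-14) = 25 — OK.
[5] a2 + a7 = 11 + 3 = 14, not 16 — violated.
[6] 3 / 3 = 1, so 3 divides 3 — OK.
[7] a7 − a2 = 3 − 11 = -8, not -9 — violated.
[8] values -11, 11, -10 are pairwise distinct — OK.
[9] 4 / 4 = 1, so 4 divides 4 — OK.
[10] a2 = 11 is odd — OK.
[11] a7 − a1 = 3 − (-10) = 13 — OK.
[12] a1 + a2 = -10 + 11 = 1; 1 > -1 — OK.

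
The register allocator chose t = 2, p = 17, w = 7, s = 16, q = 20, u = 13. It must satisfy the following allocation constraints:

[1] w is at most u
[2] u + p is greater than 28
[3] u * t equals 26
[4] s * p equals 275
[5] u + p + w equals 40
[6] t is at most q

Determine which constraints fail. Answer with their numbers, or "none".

[1] w = 7, u = 13; 7 ≤ 13  holds
[2] u + p = 13 + 17 = 30; 30 > 28  holds
[3] u * t = 13 * 2 = 26  holds
[4] s * p = 16 * 17 = 272, not 275  fails
[5] u + p + w = 13 + 17 + 7 = 37, not 40  fails
[6] t = 2, q = 20; 2 ≤ 20  holds

The assignment fails constraints 4 and 5.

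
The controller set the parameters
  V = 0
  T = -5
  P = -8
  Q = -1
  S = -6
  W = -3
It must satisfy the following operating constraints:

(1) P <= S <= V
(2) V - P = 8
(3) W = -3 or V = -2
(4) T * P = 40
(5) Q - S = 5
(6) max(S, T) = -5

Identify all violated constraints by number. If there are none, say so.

(1) values -8 <= -6 <= 0 — holds.
(2) V - P = 0 - (-8) = 8 — holds.
(3) W = -3 = -3 (first disjunct) — holds.
(4) T * P = -5 * (-8) = 40 — holds.
(5) Q - S = -1 - (-6) = 5 — holds.
(6) max(-6, -5) = -5 — holds.

The assignment satisfies every constraint.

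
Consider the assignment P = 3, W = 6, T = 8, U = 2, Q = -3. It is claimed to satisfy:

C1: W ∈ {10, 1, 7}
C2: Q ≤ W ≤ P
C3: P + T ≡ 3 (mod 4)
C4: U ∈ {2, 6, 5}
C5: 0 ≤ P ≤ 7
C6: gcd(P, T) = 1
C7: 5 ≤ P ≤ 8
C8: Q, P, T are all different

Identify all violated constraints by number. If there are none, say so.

C1: W = 6 is not in {10, 1, 7} — does not hold.
C2: values -3, 6, 3; W = 6 is not ≤ P = 3 — does not hold.
C3: P + T = 11; 11 mod 4 = 3 — holds.
C4: U = 2 is in {2, 6, 5} — holds.
C5: P = 3 lies in [0, 7] — holds.
C6: gcd(3, 8) = 1 — holds.
C7: P = 3 is outside [5, 8] — does not hold.
C8: values -3, 3, 8 are pairwise distinct — holds.

The assignment fails constraints 1, 2, 7.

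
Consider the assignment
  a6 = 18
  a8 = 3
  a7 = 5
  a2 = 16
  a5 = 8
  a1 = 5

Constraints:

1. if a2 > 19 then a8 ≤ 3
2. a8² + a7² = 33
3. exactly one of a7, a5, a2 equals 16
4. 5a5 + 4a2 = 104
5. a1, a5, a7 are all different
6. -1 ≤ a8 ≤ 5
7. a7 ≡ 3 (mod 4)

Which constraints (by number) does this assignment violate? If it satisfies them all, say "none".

1. a2 = 16, not > 19; antecedent false, conditional vacuously true  ✓
2. a8² + a7² = 3² + 5² = 9 + 25 = 34, not 33  ✗
3. a7=5, a5=8, a2=16; 1 of them equals 16  ✓
4. 5a5 + 4a2 = 5(8) + 4(16) = 104  ✓
5. a1 = a7 = 5, not all different  ✗
6. a8 = 3 lies in [-1, 5]  ✓
7. 5 mod 4 = 1, not 3  ✗

Violated: 2, 5, 7.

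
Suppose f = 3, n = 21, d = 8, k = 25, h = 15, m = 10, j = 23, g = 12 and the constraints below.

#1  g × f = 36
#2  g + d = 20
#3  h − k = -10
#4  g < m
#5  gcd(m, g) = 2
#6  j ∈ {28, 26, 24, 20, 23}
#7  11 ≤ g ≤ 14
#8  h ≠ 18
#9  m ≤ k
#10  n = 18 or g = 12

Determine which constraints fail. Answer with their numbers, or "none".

Violated: 4.

#1 g × f = 12 × 3 = 36 — holds.
#2 g + d = 12 + 8 = 20 — holds.
#3 h − k = 15 − 25 = -10 — holds.
#4 g = 12, m = 10; 12 ≥ 10 (want <) — does not hold.
#5 gcd(10, 12) = 2 — holds.
#6 j = 23 is in {28, 26, 24, 20, 23} — holds.
#7 g = 12 lies in [11, 14] — holds.
#8 h = 15, and 15 ≠ 18 — holds.
#9 m = 10, k = 25; 10 ≤ 25 — holds.
#10 n = 21 ≠ 18, but g = 12 = 12 (second disjunct) — holds.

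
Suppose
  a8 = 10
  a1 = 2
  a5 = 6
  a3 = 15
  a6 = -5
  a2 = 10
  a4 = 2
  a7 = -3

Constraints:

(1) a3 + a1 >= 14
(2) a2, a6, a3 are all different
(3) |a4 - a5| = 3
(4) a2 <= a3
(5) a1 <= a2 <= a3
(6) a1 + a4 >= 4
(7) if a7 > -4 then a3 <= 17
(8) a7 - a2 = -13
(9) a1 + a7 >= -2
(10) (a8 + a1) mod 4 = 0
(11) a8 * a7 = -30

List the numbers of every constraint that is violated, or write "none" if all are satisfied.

The assignment fails constraint 3.

(1) a3 + a1 = 15 + 2 = 17; 17 ≥ 14 — holds.
(2) values 10, -5, 15 are pairwise distinct — holds.
(3) |2 - 6| = 4, not 3 — does not hold.
(4) a2 = 10, a3 = 15; 10 ≤ 15 — holds.
(5) values 2 <= 10 <= 15 — holds.
(6) a1 + a4 = 2 + 2 = 4; 4 ≥ 4 — holds.
(7) a7 = -3 > -4, so we need a3 ≤ 17; a3 = 15 ≤ 17 — holds.
(8) a7 - a2 = -3 - 10 = -13 — holds.
(9) a1 + a7 = 2 + (-3) = -1; -1 ≥ -2 — holds.
(10) a8 + a1 = 12; 12 mod 4 = 0 — holds.
(11) a8 * a7 = 10 * (-3) = -30 — holds.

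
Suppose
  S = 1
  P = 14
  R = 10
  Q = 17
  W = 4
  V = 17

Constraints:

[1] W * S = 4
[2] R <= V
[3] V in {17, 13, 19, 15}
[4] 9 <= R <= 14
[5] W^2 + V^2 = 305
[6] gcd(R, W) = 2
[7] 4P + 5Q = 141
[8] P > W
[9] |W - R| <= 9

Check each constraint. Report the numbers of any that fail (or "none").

None — every constraint holds.

[1] W * S = 4 * 1 = 4  ✓
[2] R = 10, V = 17; 10 ≤ 17  ✓
[3] V = 17 is in {17, 13, 19, 15}  ✓
[4] R = 10 lies in [9, 14]  ✓
[5] W^2 + V^2 = 4^2 + 17^2 = 16 + 289 = 305  ✓
[6] gcd(10, 4) = 2  ✓
[7] 4P + 5Q = 4(14) + 5(17) = 141  ✓
[8] P = 14, W = 4; 14 > 4  ✓
[9] |4 - 10| = 6; 6 ≤ 9  ✓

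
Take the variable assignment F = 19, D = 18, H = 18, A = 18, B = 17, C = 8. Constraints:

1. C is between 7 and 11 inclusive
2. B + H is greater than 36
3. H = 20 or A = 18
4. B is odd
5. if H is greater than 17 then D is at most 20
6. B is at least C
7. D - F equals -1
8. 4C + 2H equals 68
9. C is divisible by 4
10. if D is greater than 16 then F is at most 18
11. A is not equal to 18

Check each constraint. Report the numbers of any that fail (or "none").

1. C = 8 lies in [7, 11] — holds.
2. B + H = 17 + 18 = 35; 35 ≤ 36, bound 36 not met — fails.
3. H = 18 ≠ 20, but A = 18 = 18 (second disjunct) — holds.
4. B = 17 is odd — holds.
5. H = 18 > 17, so we need D ≤ 20; D = 18 ≤ 20 — holds.
6. B = 17, C = 8; 17 ≥ 8 — holds.
7. D - F = 18 - 19 = -1 — holds.
8. 4C + 2H = 4(8) + 2(18) = 68 — holds.
9. 8 / 4 = 2, so 4 divides 8 — holds.
10. D = 18 > 16, so we need F ≤ 18; but F = 19 > 18 — fails.
11. A = 18, but 18 is required to differ — fails.

No — constraints 2, 10, and 11 are not satisfied.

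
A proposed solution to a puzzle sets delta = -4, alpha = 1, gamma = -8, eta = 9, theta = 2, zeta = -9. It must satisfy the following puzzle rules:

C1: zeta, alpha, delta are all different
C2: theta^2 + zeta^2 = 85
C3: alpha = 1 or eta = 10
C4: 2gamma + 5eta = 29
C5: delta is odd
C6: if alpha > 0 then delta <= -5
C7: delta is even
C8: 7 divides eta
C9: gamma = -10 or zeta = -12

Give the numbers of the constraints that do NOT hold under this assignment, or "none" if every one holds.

Violated: 5, 6, 8, and 9.

C1: values -9, 1, -4 are pairwise distinct — holds.
C2: theta^2 + zeta^2 = 2^2 + (-9)^2 = 4 + 81 = 85 — holds.
C3: alpha = 1 = 1 (first disjunct) — holds.
C4: 2gamma + 5eta = 2(-8) + 5(9) = 29 — holds.
C5: delta = -4 is even — fails.
C6: alpha = 1 > 0, so we need delta ≤ -5; but delta = -4 > -5 — fails.
C7: delta = -4 is even — holds.
C8: 9 = 7*1 + 2, so 7 does not divide 9 — fails.
C9: gamma = -8 ≠ -10 and zeta = -9 ≠ -12; both disjuncts false — fails.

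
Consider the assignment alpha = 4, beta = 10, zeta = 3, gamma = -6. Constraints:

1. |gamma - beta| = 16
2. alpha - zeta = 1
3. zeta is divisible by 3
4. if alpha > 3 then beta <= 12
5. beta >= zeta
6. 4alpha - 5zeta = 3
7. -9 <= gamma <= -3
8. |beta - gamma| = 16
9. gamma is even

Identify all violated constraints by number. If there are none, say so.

1. |-6 - 10| = 16 — holds.
2. alpha - zeta = 4 - 3 = 1 — holds.
3. 3 / 3 = 1, so 3 divides 3 — holds.
4. alpha = 4 > 3, so we need beta ≤ 12; beta = 10 ≤ 12 — holds.
5. beta = 10, zeta = 3; 10 ≥ 3 — holds.
6. 4alpha - 5zeta = 4(4) - 5(3) = 1, not 3 — does not hold.
7. gamma = -6 lies in [-9, -3] — holds.
8. |10 - (-6)| = 16 — holds.
9. gamma = -6 is even — holds.

No — constraint 6 is not satisfied.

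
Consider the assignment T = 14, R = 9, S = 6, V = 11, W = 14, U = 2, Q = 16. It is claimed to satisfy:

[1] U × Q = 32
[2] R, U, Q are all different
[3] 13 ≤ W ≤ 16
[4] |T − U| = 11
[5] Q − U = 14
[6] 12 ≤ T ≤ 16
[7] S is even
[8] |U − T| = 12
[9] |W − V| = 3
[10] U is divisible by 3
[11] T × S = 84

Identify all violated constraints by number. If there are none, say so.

Constraints 4 and 10 do not hold.

[1] U × Q = 2 × 16 = 32 — OK.
[2] values 9, 2, 16 are pairwise distinct — OK.
[3] W = 14 lies in [13, 16] — OK.
[4] |14 − 2| = 12, not 11 — violated.
[5] Q − U = 16 − 2 = 14 — OK.
[6] T = 14 lies in [12, 16] — OK.
[7] S = 6 is even — OK.
[8] |2 − 14| = 12 — OK.
[9] |14 − 11| = 3 — OK.
[10] 2 = 3×0 + 2, so 3 does not divide 2 — violated.
[11] T × S = 14 × 6 = 84 — OK.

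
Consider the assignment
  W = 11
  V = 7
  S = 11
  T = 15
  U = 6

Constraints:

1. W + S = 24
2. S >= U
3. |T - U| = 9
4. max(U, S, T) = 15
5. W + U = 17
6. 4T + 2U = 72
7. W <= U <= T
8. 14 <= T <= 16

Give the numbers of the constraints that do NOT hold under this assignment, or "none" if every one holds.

1. W + S = 11 + 11 = 22, not 24 — violated.
2. S = 11, U = 6; 11 ≥ 6 — satisfied.
3. |15 - 6| = 9 — satisfied.
4. max(6, 11, 15) = 15 — satisfied.
5. W + U = 11 + 6 = 17 — satisfied.
6. 4T + 2U = 4(15) + 2(6) = 72 — satisfied.
7. values 11, 6, 15; W = 11 is not <= U = 6 — violated.
8. T = 15 lies in [14, 16] — satisfied.

No — constraints 1 and 7 are not satisfied.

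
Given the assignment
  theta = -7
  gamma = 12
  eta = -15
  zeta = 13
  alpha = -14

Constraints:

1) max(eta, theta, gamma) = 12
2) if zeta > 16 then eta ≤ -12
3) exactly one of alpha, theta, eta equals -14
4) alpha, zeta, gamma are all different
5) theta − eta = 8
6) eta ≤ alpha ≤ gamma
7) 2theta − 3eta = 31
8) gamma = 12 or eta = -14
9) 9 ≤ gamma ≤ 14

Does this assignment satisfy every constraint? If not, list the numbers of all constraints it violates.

1) max(-15, -7, 12) = 12  holds
2) zeta = 13, not > 16; antecedent false, conditional vacuously true  holds
3) alpha=-14, theta=-7, eta=-15; 1 of them equals -14  holds
4) values -14, 13, 12 are pairwise distinct  holds
5) theta − eta = -7 − (-15) = 8  holds
6) values -15 ≤ -14 ≤ 12  holds
7) 2theta − 3eta = 2(-7) − 3(-15) = 31  holds
8) gamma = 12 = 12 (first disjunct)  holds
9) gamma = 12 lies in [9, 14]  holds

None — every constraint holds.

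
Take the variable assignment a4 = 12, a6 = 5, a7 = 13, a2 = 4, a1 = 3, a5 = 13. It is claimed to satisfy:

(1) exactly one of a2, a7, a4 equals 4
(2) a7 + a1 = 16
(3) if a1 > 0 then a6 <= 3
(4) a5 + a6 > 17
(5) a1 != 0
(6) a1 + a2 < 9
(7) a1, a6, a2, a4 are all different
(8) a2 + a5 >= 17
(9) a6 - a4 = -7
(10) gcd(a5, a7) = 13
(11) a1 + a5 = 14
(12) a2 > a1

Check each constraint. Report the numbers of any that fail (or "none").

(1) a2=4, a7=13, a4=12; 1 of them equals 4  ✔
(2) a7 + a1 = 13 + 3 = 16  ✔
(3) a1 = 3 > 0, so we need a6 ≤ 3; but a6 = 5 > 3  ✘
(4) a5 + a6 = 13 + 5 = 18; 18 > 17  ✔
(5) a1 = 3, and 3 ≠ 0  ✔
(6) a1 + a2 = 3 + 4 = 7; 7 < 9  ✔
(7) values 3, 5, 4, 12 are pairwise distinct  ✔
(8) a2 + a5 = 4 + 13 = 17; 17 ≥ 17  ✔
(9) a6 - a4 = 5 - 12 = -7  ✔
(10) gcd(13, 13) = 13  ✔
(11) a1 + a5 = 3 + 13 = 16, not 14  ✘
(12) a2 = 4, a1 = 3; 4 > 3  ✔

Constraints 3 and 11 do not hold.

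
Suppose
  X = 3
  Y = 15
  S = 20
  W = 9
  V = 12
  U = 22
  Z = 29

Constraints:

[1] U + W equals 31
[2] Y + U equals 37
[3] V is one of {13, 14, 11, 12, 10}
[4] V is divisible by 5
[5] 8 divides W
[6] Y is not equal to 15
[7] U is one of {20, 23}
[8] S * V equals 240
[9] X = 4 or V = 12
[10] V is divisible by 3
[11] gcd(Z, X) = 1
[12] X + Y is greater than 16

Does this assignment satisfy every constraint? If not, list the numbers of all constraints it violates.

The assignment fails constraints 4, 5, 6, 7.

[1] U + W = 22 + 9 = 31  OK
[2] Y + U = 15 + 22 = 37  OK
[3] V = 12 is in {13, 14, 11, 12, 10}  OK
[4] 12 = 5*2 + 2, so 5 does not divide 12  FAIL
[5] 9 = 8*1 + 1, so 8 does not divide 9  FAIL
[6] Y = 15, but 15 is required to differ  FAIL
[7] U = 22 is not in {20, 23}  FAIL
[8] S * V = 20 * 12 = 240  OK
[9] X = 3 ≠ 4, but V = 12 = 12 (second disjunct)  OK
[10] 12 / 3 = 4, so 3 divides 12  OK
[11] gcd(29, 3) = 1  OK
[12] X + Y = 3 + 15 = 18; 18 > 16  OK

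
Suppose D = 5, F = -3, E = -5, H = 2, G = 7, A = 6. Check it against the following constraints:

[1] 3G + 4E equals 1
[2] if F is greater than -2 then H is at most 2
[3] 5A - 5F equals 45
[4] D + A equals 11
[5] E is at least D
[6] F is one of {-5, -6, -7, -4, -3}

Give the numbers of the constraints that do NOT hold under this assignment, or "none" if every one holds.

Constraint 5 is violated.

[1] 3G + 4E = 3(7) + 4(-5) = 1 — holds.
[2] F = -3, not > -2; antecedent false, conditional vacuously true — holds.
[3] 5A - 5F = 5(6) - 5(-3) = 45 — holds.
[4] D + A = 5 + 6 = 11 — holds.
[5] E = -5, D = 5; -5 < 5 (want ≥) — does not hold.
[6] F = -3 is in {-5, -6, -7, -4, -3} — holds.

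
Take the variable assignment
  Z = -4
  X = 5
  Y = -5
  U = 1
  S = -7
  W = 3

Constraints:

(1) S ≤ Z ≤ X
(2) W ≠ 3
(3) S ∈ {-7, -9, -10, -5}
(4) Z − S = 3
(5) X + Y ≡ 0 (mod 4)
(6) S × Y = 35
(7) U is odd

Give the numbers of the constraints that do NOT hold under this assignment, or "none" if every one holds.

(1) values -7 ≤ -4 ≤ 5 — OK.
(2) W = 3, but 3 is required to differ — violated.
(3) S = -7 is in {-7, -9, -10, -5} — OK.
(4) Z − S = -4 − (-7) = 3 — OK.
(5) X + Y = 0; 0 mod 4 = 0 — OK.
(6) S × Y = -7 × (-5) = 35 — OK.
(7) U = 1 is odd — OK.

Violated: 2.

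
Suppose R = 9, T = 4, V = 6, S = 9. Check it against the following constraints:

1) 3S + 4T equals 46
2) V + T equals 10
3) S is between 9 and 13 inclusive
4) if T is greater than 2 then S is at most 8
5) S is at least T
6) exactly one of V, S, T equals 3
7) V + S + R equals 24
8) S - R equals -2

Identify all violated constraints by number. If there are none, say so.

1) 3S + 4T = 3(9) + 4(4) = 43, not 46  ✘
2) V + T = 6 + 4 = 10  ✔
3) S = 9 lies in [9, 13]  ✔
4) T = 4 > 2, so we need S ≤ 8; but S = 9 > 8  ✘
5) S = 9, T = 4; 9 ≥ 4  ✔
6) V=6, S=9, T=4; 0 of them equal 3, not exactly one  ✘
7) V + S + R = 6 + 9 + 9 = 24  ✔
8) S - R = 9 - 9 = 0, not -2  ✘

Constraints 1, 4, 6, and 8 do not hold.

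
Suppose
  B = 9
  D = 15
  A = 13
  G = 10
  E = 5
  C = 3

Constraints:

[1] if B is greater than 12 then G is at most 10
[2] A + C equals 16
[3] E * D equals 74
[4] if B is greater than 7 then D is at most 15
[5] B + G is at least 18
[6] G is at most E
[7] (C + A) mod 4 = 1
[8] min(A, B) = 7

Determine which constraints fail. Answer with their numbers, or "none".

No — constraints 3, 6, 7, and 8 are not satisfied.

[1] B = 9, not > 12; antecedent false, conditional vacuously true  true
[2] A + C = 13 + 3 = 16  true
[3] E * D = 5 * 15 = 75, not 74  false
[4] B = 9 > 7, so we need D ≤ 15; D = 15 ≤ 15  true
[5] B + G = 9 + 10 = 19; 19 ≥ 18  true
[6] G = 10, E = 5; 10 > 5 (want ≤)  false
[7] C + A = 16; 16 mod 4 = 0, not 1  false
[8] min(13, 9) = 9, not 7  false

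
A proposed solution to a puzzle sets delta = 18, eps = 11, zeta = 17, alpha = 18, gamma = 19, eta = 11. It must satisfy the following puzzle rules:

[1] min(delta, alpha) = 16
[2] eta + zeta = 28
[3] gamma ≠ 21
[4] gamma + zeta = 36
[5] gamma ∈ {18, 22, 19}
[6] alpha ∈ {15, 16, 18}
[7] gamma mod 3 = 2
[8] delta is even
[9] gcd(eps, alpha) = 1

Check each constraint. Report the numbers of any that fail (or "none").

No — constraints 1 and 7 are not satisfied.

[1] min(18, 18) = 18, not 16  fails
[2] eta + zeta = 11 + 17 = 28  holds
[3] gamma = 19, and 19 ≠ 21  holds
[4] gamma + zeta = 19 + 17 = 36  holds
[5] gamma = 19 is in {18, 22, 19}  holds
[6] alpha = 18 is in {15, 16, 18}  holds
[7] 19 mod 3 = 1, not 2  fails
[8] delta = 18 is even  holds
[9] gcd(11, 18) = 1  holds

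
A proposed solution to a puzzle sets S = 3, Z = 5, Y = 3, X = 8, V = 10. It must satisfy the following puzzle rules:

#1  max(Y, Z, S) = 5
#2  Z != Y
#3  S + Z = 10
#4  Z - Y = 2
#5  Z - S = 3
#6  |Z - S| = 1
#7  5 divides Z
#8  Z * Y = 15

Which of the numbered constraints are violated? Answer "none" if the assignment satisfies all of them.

Constraints 3, 5, 6 do not hold.

#1 max(3, 5, 3) = 5 — holds.
#2 Z = 5, Y = 3; distinct — holds.
#3 S + Z = 3 + 5 = 8, not 10 — fails.
#4 Z - Y = 5 - 3 = 2 — holds.
#5 Z - S = 5 - 3 = 2, not 3 — fails.
#6 |5 - 3| = 2, not 1 — fails.
#7 5 / 5 = 1, so 5 divides 5 — holds.
#8 Z * Y = 5 * 3 = 15 — holds.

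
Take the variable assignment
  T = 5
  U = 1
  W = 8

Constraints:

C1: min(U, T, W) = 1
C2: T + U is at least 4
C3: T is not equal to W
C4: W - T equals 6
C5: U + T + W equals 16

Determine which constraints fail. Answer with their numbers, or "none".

Violated: 4, 5.

C1: min(1, 5, 8) = 1  yes
C2: T + U = 5 + 1 = 6; 6 ≥ 4  yes
C3: T = 5, W = 8; distinct  yes
C4: W - T = 8 - 5 = 3, not 6  no
C5: U + T + W = 1 + 5 + 8 = 14, not 16  no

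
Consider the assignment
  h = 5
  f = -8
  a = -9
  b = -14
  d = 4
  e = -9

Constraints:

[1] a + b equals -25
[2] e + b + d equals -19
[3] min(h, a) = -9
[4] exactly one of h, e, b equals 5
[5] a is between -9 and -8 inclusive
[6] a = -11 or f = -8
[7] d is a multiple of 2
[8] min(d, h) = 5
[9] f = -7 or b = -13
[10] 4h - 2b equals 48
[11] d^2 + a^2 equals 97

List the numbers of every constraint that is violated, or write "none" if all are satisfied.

[1] a + b = -9 + (-14) = -23, not -25 — violated.
[2] e + b + d = -9 + (-14) + 4 = -19 — satisfied.
[3] min(5, -9) = -9 — satisfied.
[4] h=5, e=-9, b=-14; 1 of them equals 5 — satisfied.
[5] a = -9 lies in [-9, -8] — satisfied.
[6] a = -9 ≠ -11, but f = -8 = -8 (second disjunct) — satisfied.
[7] 4 / 2 = 2, so 2 divides 4 — satisfied.
[8] min(4, 5) = 4, not 5 — violated.
[9] f = -8 ≠ -7 and b = -14 ≠ -13; both disjuncts false — violated.
[10] 4h - 2b = 4(5) - 2(-14) = 48 — satisfied.
[11] d^2 + a^2 = 4^2 + (-9)^2 = 16 + 81 = 97 — satisfied.

Constraints 1, 8, 9 do not hold.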